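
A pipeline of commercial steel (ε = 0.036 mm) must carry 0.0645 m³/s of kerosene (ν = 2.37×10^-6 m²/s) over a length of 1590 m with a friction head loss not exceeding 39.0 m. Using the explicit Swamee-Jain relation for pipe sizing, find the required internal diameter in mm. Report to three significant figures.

D ≈ 192 mm

Swamee-Jain (Type III): D = 0.66·[ε^1.25·(LQ²/(gh_f))^4.75 + ν·Q^9.4·(L/(gh_f))^5.2]^0.04
LQ²/(gh_f) = 0.01729; L/(gh_f) = 4.156
Term 1 = ε^1.25·(…)^4.75 = 1.19×10^-14; Term 2 = ν·Q^9.4·(…)^5.2 = 2.52×10^-14
D = 0.66·(1.19×10^-14 + 2.52×10^-14)^0.04 = 0.1916 m = 192 mm
Check: V = 2.24 m/s, Re = 1.81×10^5, f = 0.01728, h_f = 36.6 m ≈ 39.0 m ✓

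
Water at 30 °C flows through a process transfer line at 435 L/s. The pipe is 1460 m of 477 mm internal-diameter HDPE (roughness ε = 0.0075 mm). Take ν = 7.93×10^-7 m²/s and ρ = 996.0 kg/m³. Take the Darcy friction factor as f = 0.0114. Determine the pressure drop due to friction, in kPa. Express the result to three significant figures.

Δp ≈ 103 kPa

V = 4Q/(πD²) = 4·0.435/(π·0.477²) = 2.434 m/s
h_f = f(L/D)V²/(2g) = 0.01140·(1460/0.477)·2.434²/(2·9.81) = 10.54 m
Δp = ρg·h_f = 996.0·9.81·10.54 = 103.0 kPa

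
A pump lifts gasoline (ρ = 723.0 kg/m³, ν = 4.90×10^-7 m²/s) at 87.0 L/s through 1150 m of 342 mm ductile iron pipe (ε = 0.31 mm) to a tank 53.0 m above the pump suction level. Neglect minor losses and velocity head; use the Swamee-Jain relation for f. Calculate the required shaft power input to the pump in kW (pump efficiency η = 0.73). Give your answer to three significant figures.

V = 4Q/(πD²) = 0.9471 m/s; Re = 6.61×10^5; ε/D = 9.06×10^-4; f = 0.01977
h_f = f(L/D)V²/2g = 3.040 m
Total head H = z + h_f = 53.0 + 3.040 = 56.04 m
P_hyd = ρgQH = 723.0·9.81·0.0870·56.04 = 34.58 kW
P_shaft = P_hyd/η = 34.58/0.73 = 47.37 kW

P_shaft ≈ 47.4 kW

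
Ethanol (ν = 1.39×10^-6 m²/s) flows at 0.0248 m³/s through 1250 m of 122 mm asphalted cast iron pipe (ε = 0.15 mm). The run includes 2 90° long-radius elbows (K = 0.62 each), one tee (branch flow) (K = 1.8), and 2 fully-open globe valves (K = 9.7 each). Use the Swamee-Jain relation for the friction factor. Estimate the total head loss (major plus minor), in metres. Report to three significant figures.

H_L ≈ 57.2 m

V = 4Q/(πD²) = 2.121 m/s; V²/2g = 0.2294 m
Re = 1.86×10^5, ε/D = 0.00123 → f = 0.02214 (Swamee-Jain)
Major: h_f = f(L/D)·V²/2g = 0.02214·10246·0.2294 = 52.03 m
Minor: ΣK = 22.4; h_m = ΣK·V²/2g = 5.148 m
Total H_L = 52.03 + 5.148 = 57.18 m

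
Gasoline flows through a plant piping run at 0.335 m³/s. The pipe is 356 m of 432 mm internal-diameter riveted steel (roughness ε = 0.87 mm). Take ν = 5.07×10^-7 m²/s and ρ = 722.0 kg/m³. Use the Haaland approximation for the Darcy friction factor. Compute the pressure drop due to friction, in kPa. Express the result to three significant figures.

V = 4Q/(πD²) = 4·0.335/(π·0.432²) = 2.286 m/s
Re = VD/ν = 2.286·0.432/5.07×10^-7 = 1.95×10^6 → turbulent
ε/D = 0.87/432 = 0.00201
Haaland: f = 0.02359
h_f = f(L/D)V²/(2g) = 0.02359·(356/0.432)·2.286²/(2·9.81) = 5.177 m
Δp = ρg·h_f = 722.0·9.81·5.177 = 36.67 kPa

Δp ≈ 36.7 kPa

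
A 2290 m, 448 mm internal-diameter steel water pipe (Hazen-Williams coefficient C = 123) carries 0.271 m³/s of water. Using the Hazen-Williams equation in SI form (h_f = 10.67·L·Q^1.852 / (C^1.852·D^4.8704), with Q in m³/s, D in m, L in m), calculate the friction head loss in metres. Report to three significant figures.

h_f ≈ 14.6 m

h_f = 10.67·2290·0.271^1.852 / (123^1.852·0.448^4.8704) = 14.65 m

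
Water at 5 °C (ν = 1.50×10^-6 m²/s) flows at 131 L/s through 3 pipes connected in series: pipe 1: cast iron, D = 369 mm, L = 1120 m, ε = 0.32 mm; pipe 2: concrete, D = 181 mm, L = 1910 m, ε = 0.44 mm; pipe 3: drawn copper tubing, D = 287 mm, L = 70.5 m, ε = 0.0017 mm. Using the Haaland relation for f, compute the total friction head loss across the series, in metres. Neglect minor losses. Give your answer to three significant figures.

Pipe 1: V = 1.225 m/s, Re = 3.01×10^5, ε/D = 8.67×10^-4, f = 0.01994, h_1 = f(L/D)V²/2g = 4.629 m
Pipe 2: V = 5.091 m/s, Re = 6.14×10^5, ε/D = 0.00243, f = 0.02496, h_2 = f(L/D)V²/2g = 348.0 m
Pipe 3: V = 2.025 m/s, Re = 3.87×10^5, ε/D = 5.92×10^-6, f = 0.01373, h_3 = f(L/D)V²/2g = 0.7051 m
Series → Q common, losses add: H = Σh = 353.4 m

H ≈ 353 m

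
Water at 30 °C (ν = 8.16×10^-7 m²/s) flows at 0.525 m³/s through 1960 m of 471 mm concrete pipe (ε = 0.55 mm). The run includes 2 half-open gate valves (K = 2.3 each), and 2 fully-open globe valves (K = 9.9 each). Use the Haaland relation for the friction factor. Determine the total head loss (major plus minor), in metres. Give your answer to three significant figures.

V = 4Q/(πD²) = 3.013 m/s; V²/2g = 0.4628 m
Re = 1.74×10^6, ε/D = 0.00117 → f = 0.02058 (Haaland)
Major: h_f = f(L/D)·V²/2g = 0.02058·4161·0.4628 = 39.63 m
Minor: ΣK = 24.4; h_m = ΣK·V²/2g = 11.29 m
Total H_L = 39.63 + 11.29 = 50.92 m

H_L ≈ 50.9 m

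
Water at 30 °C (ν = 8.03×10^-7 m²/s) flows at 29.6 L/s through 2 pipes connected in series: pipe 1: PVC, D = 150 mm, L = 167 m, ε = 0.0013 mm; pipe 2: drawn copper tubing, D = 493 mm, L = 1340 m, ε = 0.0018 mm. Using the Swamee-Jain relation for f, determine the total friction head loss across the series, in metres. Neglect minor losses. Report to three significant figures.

Pipe 1: V = 1.675 m/s, Re = 3.13×10^5, ε/D = 8.67×10^-6, f = 0.01437, h_1 = f(L/D)V²/2g = 2.287 m
Pipe 2: V = 0.1551 m/s, Re = 9.52×10^4, ε/D = 3.65×10^-6, f = 0.01807, h_2 = f(L/D)V²/2g = 0.06019 m
Series → Q common, losses add: H = Σh = 2.347 m

H ≈ 2.35 m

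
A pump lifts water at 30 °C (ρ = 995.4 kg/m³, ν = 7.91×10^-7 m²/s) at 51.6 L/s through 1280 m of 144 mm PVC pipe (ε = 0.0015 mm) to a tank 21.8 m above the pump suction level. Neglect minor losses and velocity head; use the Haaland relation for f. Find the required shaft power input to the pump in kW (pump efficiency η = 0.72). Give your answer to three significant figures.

V = 4Q/(πD²) = 3.168 m/s; Re = 5.77×10^5; ε/D = 1.04×10^-5; f = 0.01287
h_f = f(L/D)V²/2g = 58.52 m
Total head H = z + h_f = 21.8 + 58.52 = 80.32 m
P_hyd = ρgQH = 995.4·9.81·0.0516·80.32 = 40.47 kW
P_shaft = P_hyd/η = 40.47/0.72 = 56.21 kW

P_shaft ≈ 56.2 kW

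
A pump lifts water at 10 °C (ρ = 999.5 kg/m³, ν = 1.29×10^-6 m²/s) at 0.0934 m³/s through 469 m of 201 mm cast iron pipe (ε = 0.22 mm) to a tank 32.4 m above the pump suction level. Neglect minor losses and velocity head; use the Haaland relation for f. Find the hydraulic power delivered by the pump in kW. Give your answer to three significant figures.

V = 4Q/(πD²) = 2.944 m/s; Re = 4.59×10^5; ε/D = 0.00109; f = 0.02065
h_f = f(L/D)V²/2g = 21.28 m
Total head H = z + h_f = 32.4 + 21.28 = 53.68 m
P_hyd = ρgQH = 999.5·9.81·0.0934·53.68 = 49.16 kW

P_hyd ≈ 49.2 kW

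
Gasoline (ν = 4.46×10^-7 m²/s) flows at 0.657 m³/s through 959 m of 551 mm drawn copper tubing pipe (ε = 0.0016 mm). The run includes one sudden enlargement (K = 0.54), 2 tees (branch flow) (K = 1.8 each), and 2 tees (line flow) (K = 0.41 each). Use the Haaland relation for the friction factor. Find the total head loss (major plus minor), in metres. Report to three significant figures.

V = 4Q/(πD²) = 2.755 m/s; V²/2g = 0.3869 m
Re = 3.40×10^6, ε/D = 2.90×10^-6 → f = 0.009639 (Haaland)
Major: h_f = f(L/D)·V²/2g = 0.009639·1740·0.3869 = 6.491 m
Minor: ΣK = 4.96; h_m = ΣK·V²/2g = 1.919 m
Total H_L = 6.491 + 1.919 = 8.411 m

H_L ≈ 8.41 m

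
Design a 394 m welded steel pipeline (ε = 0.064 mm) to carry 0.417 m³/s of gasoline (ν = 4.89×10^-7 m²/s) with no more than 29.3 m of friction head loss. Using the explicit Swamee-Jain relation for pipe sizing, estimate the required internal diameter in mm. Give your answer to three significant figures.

D ≈ 311 mm

Swamee-Jain (Type III): D = 0.66·[ε^1.25·(LQ²/(gh_f))^4.75 + ν·Q^9.4·(L/(gh_f))^5.2]^0.04
LQ²/(gh_f) = 0.2384; L/(gh_f) = 1.371
Term 1 = ε^1.25·(…)^4.75 = 6.30×10^-9; Term 2 = ν·Q^9.4·(…)^5.2 = 6.77×10^-10
D = 0.66·(6.30×10^-9 + 6.77×10^-10)^0.04 = 0.3114 m = 311 mm
Check: V = 5.48 m/s, Re = 3.49×10^6, f = 0.01417, h_f = 27.4 m ≈ 29.3 m ✓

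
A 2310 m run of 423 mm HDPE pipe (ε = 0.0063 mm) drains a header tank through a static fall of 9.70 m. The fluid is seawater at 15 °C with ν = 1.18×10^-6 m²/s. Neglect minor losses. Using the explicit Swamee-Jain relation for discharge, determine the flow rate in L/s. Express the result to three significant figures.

Q ≈ 230 L/s

Swamee-Jain (Type II): Q = -0.965·√(gD⁵h_f/L)·ln[ε/(3.7D) + √(3.17ν²L/(gD³h_f))]
√(gD⁵h_f/L) = √(9.81·0.423⁵·9.70/2310) = 0.02362
ε/(3.7D) = 4.03×10^-6; √(3.17ν²L/(gD³h_f)) = 3.76×10^-5
Q = -0.965·0.02362·ln(4.165×10^-5) = 0.2299 m³/s
Check: V = 1.64 m/s, Re = 5.86×10^5, f = 0.01299, h_f = 9.67 m ≈ 9.70 m ✓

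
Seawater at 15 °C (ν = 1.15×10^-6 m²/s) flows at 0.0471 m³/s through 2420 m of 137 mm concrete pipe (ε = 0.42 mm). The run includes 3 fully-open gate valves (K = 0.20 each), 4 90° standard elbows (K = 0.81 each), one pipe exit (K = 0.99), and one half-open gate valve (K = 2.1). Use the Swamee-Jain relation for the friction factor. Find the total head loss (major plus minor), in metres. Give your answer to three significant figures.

H_L ≈ 250 m

V = 4Q/(πD²) = 3.195 m/s; V²/2g = 0.5203 m
Re = 3.81×10^5, ε/D = 0.00307 → f = 0.02680 (Swamee-Jain)
Major: h_f = f(L/D)·V²/2g = 0.02680·17664·0.5203 = 246.4 m
Minor: ΣK = 6.93; h_m = ΣK·V²/2g = 3.606 m
Total H_L = 246.4 + 3.606 = 250.0 m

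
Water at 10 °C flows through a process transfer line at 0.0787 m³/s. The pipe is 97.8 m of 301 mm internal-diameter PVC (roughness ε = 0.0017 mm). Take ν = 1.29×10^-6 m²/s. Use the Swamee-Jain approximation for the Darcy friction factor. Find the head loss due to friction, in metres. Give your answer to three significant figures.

V = 4Q/(πD²) = 4·0.0787/(π·0.301²) = 1.106 m/s
Re = VD/ν = 1.106·0.301/1.29×10^-6 = 2.58×10^5 → turbulent
ε/D = 0.0017/301 = 5.65×10^-6
Swamee-Jain: f = 0.01485
h_f = f(L/D)V²/(2g) = 0.01485·(97.8/0.301)·1.106²/(2·9.81) = 0.3008 m

h_f ≈ 0.301 m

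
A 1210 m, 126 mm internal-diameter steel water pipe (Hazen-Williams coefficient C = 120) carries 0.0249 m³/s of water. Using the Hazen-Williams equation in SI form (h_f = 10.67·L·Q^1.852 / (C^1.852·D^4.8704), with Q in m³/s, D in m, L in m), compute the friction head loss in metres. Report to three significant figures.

h_f = 10.67·1210·0.0249^1.852 / (120^1.852·0.126^4.8704) = 46.95 m

h_f ≈ 46.9 m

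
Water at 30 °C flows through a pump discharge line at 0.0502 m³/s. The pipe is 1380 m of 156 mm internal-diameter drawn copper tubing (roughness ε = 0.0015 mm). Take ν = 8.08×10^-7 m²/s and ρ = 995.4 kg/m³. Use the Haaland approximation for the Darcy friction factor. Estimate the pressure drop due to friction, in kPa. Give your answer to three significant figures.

Δp ≈ 399 kPa

V = 4Q/(πD²) = 4·0.0502/(π·0.156²) = 2.626 m/s
Re = VD/ν = 2.626·0.156/8.08×10^-7 = 5.07×10^5 → turbulent
ε/D = 0.0015/156 = 9.62×10^-6
Haaland: f = 0.01314
h_f = f(L/D)V²/(2g) = 0.01314·(1380/0.156)·2.626²/(2·9.81) = 40.87 m
Δp = ρg·h_f = 995.4·9.81·40.87 = 399.1 kPa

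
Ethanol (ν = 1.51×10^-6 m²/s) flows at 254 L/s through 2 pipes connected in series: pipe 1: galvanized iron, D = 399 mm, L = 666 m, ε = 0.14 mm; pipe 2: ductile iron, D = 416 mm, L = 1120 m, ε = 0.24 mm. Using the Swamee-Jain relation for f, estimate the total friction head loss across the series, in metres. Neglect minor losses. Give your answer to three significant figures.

Pipe 1: V = 2.031 m/s, Re = 5.37×10^5, ε/D = 3.51×10^-4, f = 0.01669, h_1 = f(L/D)V²/2g = 5.860 m
Pipe 2: V = 1.869 m/s, Re = 5.15×10^5, ε/D = 5.77×10^-4, f = 0.01822, h_2 = f(L/D)V²/2g = 8.730 m
Series → Q common, losses add: H = Σh = 14.59 m

H ≈ 14.6 m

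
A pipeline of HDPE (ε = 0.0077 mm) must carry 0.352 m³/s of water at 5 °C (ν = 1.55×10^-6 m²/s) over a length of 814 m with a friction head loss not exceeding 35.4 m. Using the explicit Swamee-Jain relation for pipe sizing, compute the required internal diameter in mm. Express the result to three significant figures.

D ≈ 313 mm

Swamee-Jain (Type III): D = 0.66·[ε^1.25·(LQ²/(gh_f))^4.75 + ν·Q^9.4·(L/(gh_f))^5.2]^0.04
LQ²/(gh_f) = 0.2904; L/(gh_f) = 2.344
Term 1 = ε^1.25·(…)^4.75 = 1.14×10^-9; Term 2 = ν·Q^9.4·(…)^5.2 = 7.11×10^-9
D = 0.66·(1.14×10^-9 + 7.11×10^-9)^0.04 = 0.3135 m = 313 mm
Check: V = 4.56 m/s, Re = 9.22×10^5, f = 0.01231, h_f = 33.9 m ≈ 35.4 m ✓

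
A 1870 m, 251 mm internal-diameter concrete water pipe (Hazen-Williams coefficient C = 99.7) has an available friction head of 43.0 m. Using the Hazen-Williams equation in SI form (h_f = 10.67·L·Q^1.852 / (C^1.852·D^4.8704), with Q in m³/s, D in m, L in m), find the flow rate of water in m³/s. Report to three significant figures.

Rearranging: Q = [h_f·C^1.852·D^4.8704 / (10.67·L)]^(1/1.852)
Q = [43.0·99.7^1.852·0.251^4.8704 / (10.67·1870)]^0.540 = 0.09553 m³/s

Q ≈ 0.0955 m³/s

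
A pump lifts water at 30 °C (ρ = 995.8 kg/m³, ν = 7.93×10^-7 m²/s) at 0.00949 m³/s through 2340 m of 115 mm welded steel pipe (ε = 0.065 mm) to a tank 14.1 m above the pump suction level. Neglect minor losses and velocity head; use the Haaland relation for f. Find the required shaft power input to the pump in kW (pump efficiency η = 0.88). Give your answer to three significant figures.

V = 4Q/(πD²) = 0.9137 m/s; Re = 1.32×10^5; ε/D = 5.65×10^-4; f = 0.01970
h_f = f(L/D)V²/2g = 17.06 m
Total head H = z + h_f = 14.1 + 17.06 = 31.16 m
P_hyd = ρgQH = 995.8·9.81·0.00949·31.16 = 2.888 kW
P_shaft = P_hyd/η = 2.888/0.88 = 3.282 kW

P_shaft ≈ 3.28 kW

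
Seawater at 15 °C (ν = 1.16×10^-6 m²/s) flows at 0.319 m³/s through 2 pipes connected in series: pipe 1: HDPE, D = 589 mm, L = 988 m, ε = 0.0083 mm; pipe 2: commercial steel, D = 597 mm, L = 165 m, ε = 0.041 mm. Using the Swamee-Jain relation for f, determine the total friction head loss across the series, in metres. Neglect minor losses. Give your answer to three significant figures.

H ≈ 1.77 m

Pipe 1: V = 1.171 m/s, Re = 5.94×10^5, ε/D = 1.41×10^-5, f = 0.01294, h_1 = f(L/D)V²/2g = 1.517 m
Pipe 2: V = 1.140 m/s, Re = 5.87×10^5, ε/D = 6.87×10^-5, f = 0.01380, h_2 = f(L/D)V²/2g = 0.2525 m
Series → Q common, losses add: H = Σh = 1.769 m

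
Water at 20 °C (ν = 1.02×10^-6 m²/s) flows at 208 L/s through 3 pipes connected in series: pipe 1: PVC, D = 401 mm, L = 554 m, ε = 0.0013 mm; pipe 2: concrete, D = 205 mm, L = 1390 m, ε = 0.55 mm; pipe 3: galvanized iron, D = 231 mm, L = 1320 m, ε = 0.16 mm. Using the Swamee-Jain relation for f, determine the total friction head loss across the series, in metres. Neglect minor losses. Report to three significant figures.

H ≈ 485 m

Pipe 1: V = 1.647 m/s, Re = 6.47×10^5, ε/D = 3.24×10^-6, f = 0.01257, h_1 = f(L/D)V²/2g = 2.400 m
Pipe 2: V = 6.302 m/s, Re = 1.27×10^6, ε/D = 0.00268, f = 0.02554, h_2 = f(L/D)V²/2g = 350.5 m
Pipe 3: V = 4.963 m/s, Re = 1.12×10^6, ε/D = 6.93×10^-4, f = 0.01844, h_3 = f(L/D)V²/2g = 132.3 m
Series → Q common, losses add: H = Σh = 485.2 m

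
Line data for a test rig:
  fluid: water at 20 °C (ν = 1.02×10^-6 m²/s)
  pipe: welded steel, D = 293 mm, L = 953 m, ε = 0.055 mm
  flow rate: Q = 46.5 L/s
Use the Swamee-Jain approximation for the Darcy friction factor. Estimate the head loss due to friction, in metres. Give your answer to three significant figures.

h_f ≈ 1.35 m

V = 4Q/(πD²) = 4·0.0465/(π·0.293²) = 0.6896 m/s
Re = VD/ν = 0.6896·0.293/1.02×10^-6 = 1.98×10^5 → turbulent
ε/D = 0.055/293 = 1.88×10^-4
Swamee-Jain: f = 0.01707
h_f = f(L/D)V²/(2g) = 0.01707·(953/0.293)·0.6896²/(2·9.81) = 1.346 m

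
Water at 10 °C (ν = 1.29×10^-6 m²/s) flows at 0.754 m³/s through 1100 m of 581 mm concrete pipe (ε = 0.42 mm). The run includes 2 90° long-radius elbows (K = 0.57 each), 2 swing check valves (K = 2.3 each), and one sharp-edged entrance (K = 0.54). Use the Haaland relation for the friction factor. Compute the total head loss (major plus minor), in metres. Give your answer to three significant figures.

H_L ≈ 17.0 m

V = 4Q/(πD²) = 2.844 m/s; V²/2g = 0.4122 m
Re = 1.28×10^6, ε/D = 7.23×10^-4 → f = 0.01847 (Haaland)
Major: h_f = f(L/D)·V²/2g = 0.01847·1893·0.4122 = 14.42 m
Minor: ΣK = 6.28; h_m = ΣK·V²/2g = 2.589 m
Total H_L = 14.42 + 2.589 = 17.01 m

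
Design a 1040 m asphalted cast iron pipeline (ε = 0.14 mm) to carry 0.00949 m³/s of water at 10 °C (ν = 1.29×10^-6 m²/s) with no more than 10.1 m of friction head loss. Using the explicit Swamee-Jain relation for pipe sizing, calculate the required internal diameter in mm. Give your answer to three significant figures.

D ≈ 114 mm

Swamee-Jain (Type III): D = 0.66·[ε^1.25·(LQ²/(gh_f))^4.75 + ν·Q^9.4·(L/(gh_f))^5.2]^0.04
LQ²/(gh_f) = 9.453×10^-4; L/(gh_f) = 10.50
Term 1 = ε^1.25·(…)^4.75 = 6.56×10^-20; Term 2 = ν·Q^9.4·(…)^5.2 = 2.55×10^-20
D = 0.66·(6.56×10^-20 + 2.55×10^-20)^0.04 = 0.1143 m = 114 mm
Check: V = 0.925 m/s, Re = 8.20×10^4, f = 0.02351, h_f = 9.34 m ≈ 10.1 m ✓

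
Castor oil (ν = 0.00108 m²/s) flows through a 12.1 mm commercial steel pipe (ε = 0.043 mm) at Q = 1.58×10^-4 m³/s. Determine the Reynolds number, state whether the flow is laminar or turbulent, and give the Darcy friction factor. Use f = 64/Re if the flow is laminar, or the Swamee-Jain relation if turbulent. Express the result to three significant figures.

Re ≈ 15.4; laminar; f = 64/Re ≈ 4.16

V = 4Q/(πD²) = 1.374 m/s
Re = VD/ν = 1.374·0.0121/0.00108 = 15.4
Re < 2300 → laminar → f = 64/Re = 4.157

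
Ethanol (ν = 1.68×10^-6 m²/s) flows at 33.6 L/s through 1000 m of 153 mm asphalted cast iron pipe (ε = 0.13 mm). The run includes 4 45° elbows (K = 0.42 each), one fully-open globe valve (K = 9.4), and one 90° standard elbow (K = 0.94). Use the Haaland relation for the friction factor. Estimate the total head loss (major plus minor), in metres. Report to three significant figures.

V = 4Q/(πD²) = 1.828 m/s; V²/2g = 0.1702 m
Re = 1.66×10^5, ε/D = 8.50×10^-4 → f = 0.02054 (Haaland)
Major: h_f = f(L/D)·V²/2g = 0.02054·6536·0.1702 = 22.85 m
Minor: ΣK = 12.0; h_m = ΣK·V²/2g = 2.046 m
Total H_L = 22.85 + 2.046 = 24.90 m

H_L ≈ 24.9 m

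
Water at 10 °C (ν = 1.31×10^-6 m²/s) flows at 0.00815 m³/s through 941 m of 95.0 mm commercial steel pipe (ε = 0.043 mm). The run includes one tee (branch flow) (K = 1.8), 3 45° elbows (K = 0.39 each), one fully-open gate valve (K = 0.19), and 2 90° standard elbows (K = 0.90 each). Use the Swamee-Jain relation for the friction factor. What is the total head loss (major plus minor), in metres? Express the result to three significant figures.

H_L ≈ 14.2 m

V = 4Q/(πD²) = 1.150 m/s; V²/2g = 0.06738 m
Re = 8.34×10^4, ε/D = 4.53×10^-4 → f = 0.02072 (Swamee-Jain)
Major: h_f = f(L/D)·V²/2g = 0.02072·9905·0.06738 = 13.83 m
Minor: ΣK = 4.96; h_m = ΣK·V²/2g = 0.3342 m
Total H_L = 13.83 + 0.3342 = 14.16 m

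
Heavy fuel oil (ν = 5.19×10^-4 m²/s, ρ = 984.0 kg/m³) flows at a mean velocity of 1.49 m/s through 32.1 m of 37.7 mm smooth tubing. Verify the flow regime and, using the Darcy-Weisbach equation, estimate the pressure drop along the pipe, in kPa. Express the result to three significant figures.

Δp ≈ 550 kPa

Re = VD/ν = 1.49·0.03770/5.19×10^-4 = 108 → laminar (Re < 2300)
f = 64/Re = 0.5913
h_f = f(L/D)V²/(2g) = 0.5913·(32.1/0.03770)·1.49²/(2·9.81) = 56.97 m
Δp = ρg·h_f = 984.0·9.81·56.97 = 549.9 kPa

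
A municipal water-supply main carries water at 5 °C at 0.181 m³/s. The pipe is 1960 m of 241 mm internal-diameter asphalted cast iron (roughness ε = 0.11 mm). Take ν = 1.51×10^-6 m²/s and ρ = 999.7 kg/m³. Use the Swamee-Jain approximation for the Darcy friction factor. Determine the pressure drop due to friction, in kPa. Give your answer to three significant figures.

V = 4Q/(πD²) = 4·0.181/(π·0.241²) = 3.968 m/s
Re = VD/ν = 3.968·0.241/1.51×10^-6 = 6.33×10^5 → turbulent
ε/D = 0.11/241 = 4.56×10^-4
Swamee-Jain: f = 0.01730
h_f = f(L/D)V²/(2g) = 0.01730·(1960/0.241)·3.968²/(2·9.81) = 112.9 m
Δp = ρg·h_f = 999.7·9.81·112.9 = 1107 kPa

Δp ≈ 1110 kPa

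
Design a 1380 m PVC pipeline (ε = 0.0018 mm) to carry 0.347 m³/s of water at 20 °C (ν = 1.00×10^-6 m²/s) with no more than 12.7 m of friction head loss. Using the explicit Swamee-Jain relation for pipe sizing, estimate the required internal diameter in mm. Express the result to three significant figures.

D ≈ 421 mm

Swamee-Jain (Type III): D = 0.66·[ε^1.25·(LQ²/(gh_f))^4.75 + ν·Q^9.4·(L/(gh_f))^5.2]^0.04
LQ²/(gh_f) = 1.334; L/(gh_f) = 11.08
Term 1 = ε^1.25·(…)^4.75 = 2.59×10^-7; Term 2 = ν·Q^9.4·(…)^5.2 = 1.29×10^-5
D = 0.66·(2.59×10^-7 + 1.29×10^-5)^0.04 = 0.4210 m = 421 mm
Check: V = 2.49 m/s, Re = 1.05×10^6, f = 0.01162, h_f = 12.1 m ≈ 12.7 m ✓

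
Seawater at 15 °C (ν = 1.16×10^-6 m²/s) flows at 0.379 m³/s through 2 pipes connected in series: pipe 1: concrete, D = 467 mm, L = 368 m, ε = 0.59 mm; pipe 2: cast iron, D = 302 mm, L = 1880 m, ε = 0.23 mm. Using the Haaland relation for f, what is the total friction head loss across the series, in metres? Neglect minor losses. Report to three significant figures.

H ≈ 170 m

Pipe 1: V = 2.213 m/s, Re = 8.91×10^5, ε/D = 0.00126, f = 0.02110, h_1 = f(L/D)V²/2g = 4.148 m
Pipe 2: V = 5.291 m/s, Re = 1.38×10^6, ε/D = 7.62×10^-4, f = 0.01867, h_2 = f(L/D)V²/2g = 165.8 m
Series → Q common, losses add: H = Σh = 170.0 m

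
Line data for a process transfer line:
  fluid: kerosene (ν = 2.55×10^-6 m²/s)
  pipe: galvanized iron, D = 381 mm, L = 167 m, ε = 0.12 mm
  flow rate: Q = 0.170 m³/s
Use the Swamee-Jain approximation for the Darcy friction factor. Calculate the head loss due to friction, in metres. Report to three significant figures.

V = 4Q/(πD²) = 4·0.170/(π·0.381²) = 1.491 m/s
Re = VD/ν = 1.491·0.381/2.55×10^-6 = 2.23×10^5 → turbulent
ε/D = 0.12/381 = 3.15×10^-4
Swamee-Jain: f = 0.01767
h_f = f(L/D)V²/(2g) = 0.01767·(167/0.381)·1.491²/(2·9.81) = 0.8779 m

h_f ≈ 0.878 m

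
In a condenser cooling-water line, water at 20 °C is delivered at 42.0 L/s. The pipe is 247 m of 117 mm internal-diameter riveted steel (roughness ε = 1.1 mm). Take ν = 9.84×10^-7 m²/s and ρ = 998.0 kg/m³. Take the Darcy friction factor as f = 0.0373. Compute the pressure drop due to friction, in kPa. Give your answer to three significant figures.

V = 4Q/(πD²) = 4·0.0420/(π·0.117²) = 3.906 m/s
h_f = f(L/D)V²/(2g) = 0.03730·(247/0.117)·3.906²/(2·9.81) = 61.25 m
Δp = ρg·h_f = 998.0·9.81·61.25 = 599.6 kPa

Δp ≈ 600 kPa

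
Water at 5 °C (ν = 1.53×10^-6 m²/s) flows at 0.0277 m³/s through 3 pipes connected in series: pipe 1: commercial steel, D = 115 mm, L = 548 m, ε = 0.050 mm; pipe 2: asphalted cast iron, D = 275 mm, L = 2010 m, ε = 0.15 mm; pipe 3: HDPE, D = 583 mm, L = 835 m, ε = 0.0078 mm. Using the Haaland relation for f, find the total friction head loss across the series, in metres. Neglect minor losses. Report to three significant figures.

Pipe 1: V = 2.667 m/s, Re = 2.00×10^5, ε/D = 4.35×10^-4, f = 0.01828, h_1 = f(L/D)V²/2g = 31.58 m
Pipe 2: V = 0.4664 m/s, Re = 8.38×10^4, ε/D = 5.45×10^-4, f = 0.02072, h_2 = f(L/D)V²/2g = 1.679 m
Pipe 3: V = 0.1038 m/s, Re = 3.95×10^4, ε/D = 1.34×10^-5, f = 0.02188, h_3 = f(L/D)V²/2g = 0.01720 m
Series → Q common, losses add: H = Σh = 33.28 m

H ≈ 33.3 m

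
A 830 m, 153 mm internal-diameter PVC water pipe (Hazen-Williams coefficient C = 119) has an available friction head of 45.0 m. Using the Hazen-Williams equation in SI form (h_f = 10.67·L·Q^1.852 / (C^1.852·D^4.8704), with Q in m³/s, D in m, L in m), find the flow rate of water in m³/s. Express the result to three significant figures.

Rearranging: Q = [h_f·C^1.852·D^4.8704 / (10.67·L)]^(1/1.852)
Q = [45.0·119^1.852·0.153^4.8704 / (10.67·830)]^0.540 = 0.04929 m³/s

Q ≈ 0.0493 m³/s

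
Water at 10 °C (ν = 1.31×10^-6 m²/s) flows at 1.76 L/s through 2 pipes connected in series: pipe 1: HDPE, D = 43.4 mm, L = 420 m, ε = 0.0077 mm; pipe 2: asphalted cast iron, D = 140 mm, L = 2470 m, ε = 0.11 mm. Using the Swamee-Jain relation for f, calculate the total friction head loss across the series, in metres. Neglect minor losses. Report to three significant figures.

H ≈ 16.1 m

Pipe 1: V = 1.190 m/s, Re = 3.94×10^4, ε/D = 1.77×10^-4, f = 0.02254, h_1 = f(L/D)V²/2g = 15.74 m
Pipe 2: V = 0.1143 m/s, Re = 1.22×10^4, ε/D = 7.86×10^-4, f = 0.03080, h_2 = f(L/D)V²/2g = 0.3621 m
Series → Q common, losses add: H = Σh = 16.10 m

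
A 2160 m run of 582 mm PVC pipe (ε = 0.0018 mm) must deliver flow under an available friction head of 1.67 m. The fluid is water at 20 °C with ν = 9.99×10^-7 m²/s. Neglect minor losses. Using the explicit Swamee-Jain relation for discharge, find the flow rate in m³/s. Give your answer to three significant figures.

Swamee-Jain (Type II): Q = -0.965·√(gD⁵h_f/L)·ln[ε/(3.7D) + √(3.17ν²L/(gD³h_f))]
√(gD⁵h_f/L) = √(9.81·0.582⁵·1.67/2160) = 0.02250
ε/(3.7D) = 8.36×10^-7; √(3.17ν²L/(gD³h_f)) = 4.60×10^-5
Q = -0.965·0.02250·ln(4.683×10^-5) = 0.2165 m³/s
Check: V = 0.814 m/s, Re = 4.74×10^5, f = 0.01326, h_f = 1.66 m ≈ 1.67 m ✓

Q ≈ 0.216 m³/s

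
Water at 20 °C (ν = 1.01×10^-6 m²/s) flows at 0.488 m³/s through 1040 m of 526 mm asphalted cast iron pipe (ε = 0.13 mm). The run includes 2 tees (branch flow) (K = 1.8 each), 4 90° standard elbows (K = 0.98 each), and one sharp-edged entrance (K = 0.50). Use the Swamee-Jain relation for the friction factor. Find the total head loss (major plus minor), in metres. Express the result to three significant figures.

V = 4Q/(πD²) = 2.246 m/s; V²/2g = 0.2571 m
Re = 1.17×10^6, ε/D = 2.47×10^-4 → f = 0.01515 (Swamee-Jain)
Major: h_f = f(L/D)·V²/2g = 0.01515·1977·0.2571 = 7.700 m
Minor: ΣK = 8.02; h_m = ΣK·V²/2g = 2.062 m
Total H_L = 7.700 + 2.062 = 9.761 m

H_L ≈ 9.76 m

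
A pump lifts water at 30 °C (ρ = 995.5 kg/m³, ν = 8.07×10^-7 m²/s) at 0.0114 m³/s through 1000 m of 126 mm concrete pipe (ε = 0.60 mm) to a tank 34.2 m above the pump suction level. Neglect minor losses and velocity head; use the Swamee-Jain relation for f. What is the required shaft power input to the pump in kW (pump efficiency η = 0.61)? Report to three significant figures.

V = 4Q/(πD²) = 0.9143 m/s; Re = 1.43×10^5; ε/D = 0.00476; f = 0.03082
h_f = f(L/D)V²/2g = 10.42 m
Total head H = z + h_f = 34.2 + 10.42 = 44.62 m
P_hyd = ρgQH = 995.5·9.81·0.0114·44.62 = 4.968 kW
P_shaft = P_hyd/η = 4.968/0.61 = 8.144 kW

P_shaft ≈ 8.14 kW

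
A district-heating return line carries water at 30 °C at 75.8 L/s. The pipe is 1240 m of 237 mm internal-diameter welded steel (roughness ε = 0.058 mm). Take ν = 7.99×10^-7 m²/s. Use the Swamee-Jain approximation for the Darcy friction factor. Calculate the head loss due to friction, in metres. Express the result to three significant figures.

V = 4Q/(πD²) = 4·0.0758/(π·0.237²) = 1.718 m/s
Re = VD/ν = 1.718·0.237/7.99×10^-7 = 5.10×10^5 → turbulent
ε/D = 0.058/237 = 2.45×10^-4
Swamee-Jain: f = 0.01589
h_f = f(L/D)V²/(2g) = 0.01589·(1240/0.237)·1.718²/(2·9.81) = 12.51 m

h_f ≈ 12.5 m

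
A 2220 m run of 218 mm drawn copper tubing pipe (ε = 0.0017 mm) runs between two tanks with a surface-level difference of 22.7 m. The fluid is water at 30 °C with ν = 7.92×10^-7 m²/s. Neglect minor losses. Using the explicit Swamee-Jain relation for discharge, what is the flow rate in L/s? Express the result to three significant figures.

Swamee-Jain (Type II): Q = -0.965·√(gD⁵h_f/L)·ln[ε/(3.7D) + √(3.17ν²L/(gD³h_f))]
√(gD⁵h_f/L) = √(9.81·0.218⁵·22.7/2220) = 0.007028
ε/(3.7D) = 2.11×10^-6; √(3.17ν²L/(gD³h_f)) = 4.37×10^-5
Q = -0.965·0.007028·ln(4.585×10^-5) = 0.06775 m³/s
Check: V = 1.82 m/s, Re = 5.00×10^5, f = 0.01322, h_f = 22.6 m ≈ 22.7 m ✓

Q ≈ 67.8 L/s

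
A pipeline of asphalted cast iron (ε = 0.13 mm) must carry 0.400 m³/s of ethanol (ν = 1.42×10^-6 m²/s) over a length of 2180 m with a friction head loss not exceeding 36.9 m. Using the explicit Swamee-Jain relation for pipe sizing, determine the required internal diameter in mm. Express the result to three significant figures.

D ≈ 423 mm

Swamee-Jain (Type III): D = 0.66·[ε^1.25·(LQ²/(gh_f))^4.75 + ν·Q^9.4·(L/(gh_f))^5.2]^0.04
LQ²/(gh_f) = 0.9636; L/(gh_f) = 6.022
Term 1 = ε^1.25·(…)^4.75 = 1.16×10^-5; Term 2 = ν·Q^9.4·(…)^5.2 = 2.93×10^-6
D = 0.66·(1.16×10^-5 + 2.93×10^-6)^0.04 = 0.4227 m = 423 mm
Check: V = 2.85 m/s, Re = 8.48×10^5, f = 0.01594, h_f = 34.0 m ≈ 36.9 m ✓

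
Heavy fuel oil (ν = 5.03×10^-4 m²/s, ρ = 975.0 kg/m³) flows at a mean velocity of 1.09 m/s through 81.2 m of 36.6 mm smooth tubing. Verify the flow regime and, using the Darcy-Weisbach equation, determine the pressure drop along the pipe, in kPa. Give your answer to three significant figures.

Δp ≈ 1040 kPa

Re = VD/ν = 1.09·0.03660/5.03×10^-4 = 79.3 → laminar (Re < 2300)
f = 64/Re = 0.8069
h_f = f(L/D)V²/(2g) = 0.8069·(81.2/0.03660)·1.09²/(2·9.81) = 108.4 m
Δp = ρg·h_f = 975.0·9.81·108.4 = 1037 kPa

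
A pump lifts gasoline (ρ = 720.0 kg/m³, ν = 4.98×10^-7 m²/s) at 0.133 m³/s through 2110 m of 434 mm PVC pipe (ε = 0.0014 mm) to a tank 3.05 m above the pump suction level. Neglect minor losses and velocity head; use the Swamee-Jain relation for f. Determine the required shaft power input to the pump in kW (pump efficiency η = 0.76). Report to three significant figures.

V = 4Q/(πD²) = 0.8990 m/s; Re = 7.84×10^5; ε/D = 3.23×10^-6; f = 0.01217
h_f = f(L/D)V²/2g = 2.437 m
Total head H = z + h_f = 3.05 + 2.437 = 5.487 m
P_hyd = ρgQH = 720.0·9.81·0.133·5.487 = 5.155 kW
P_shaft = P_hyd/η = 5.155/0.76 = 6.783 kW

P_shaft ≈ 6.78 kW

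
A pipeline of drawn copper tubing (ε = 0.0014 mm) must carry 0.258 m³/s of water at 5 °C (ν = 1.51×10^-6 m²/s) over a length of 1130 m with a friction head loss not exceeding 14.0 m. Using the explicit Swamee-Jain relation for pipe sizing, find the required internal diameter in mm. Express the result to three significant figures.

Swamee-Jain (Type III): D = 0.66·[ε^1.25·(LQ²/(gh_f))^4.75 + ν·Q^9.4·(L/(gh_f))^5.2]^0.04
LQ²/(gh_f) = 0.5477; L/(gh_f) = 8.228
Term 1 = ε^1.25·(…)^4.75 = 2.76×10^-9; Term 2 = ν·Q^9.4·(…)^5.2 = 2.56×10^-7
D = 0.66·(2.76×10^-9 + 2.56×10^-7)^0.04 = 0.3598 m = 360 mm
Check: V = 2.54 m/s, Re = 6.05×10^5, f = 0.01273, h_f = 13.1 m ≈ 14.0 m ✓

D ≈ 360 mm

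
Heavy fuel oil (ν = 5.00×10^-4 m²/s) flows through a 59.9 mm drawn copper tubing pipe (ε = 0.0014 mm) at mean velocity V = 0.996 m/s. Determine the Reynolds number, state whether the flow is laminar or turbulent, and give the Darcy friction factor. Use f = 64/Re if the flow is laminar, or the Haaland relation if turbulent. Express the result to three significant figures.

Re = VD/ν = 0.9960·0.0599/5.00×10^-4 = 119
Re < 2300 → laminar → f = 64/Re = 0.5364

Re ≈ 119; laminar; f = 64/Re ≈ 0.536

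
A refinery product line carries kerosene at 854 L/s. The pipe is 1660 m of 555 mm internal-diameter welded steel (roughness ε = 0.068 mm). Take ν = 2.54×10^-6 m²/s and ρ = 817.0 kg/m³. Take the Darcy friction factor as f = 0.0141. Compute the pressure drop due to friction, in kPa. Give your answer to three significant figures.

V = 4Q/(πD²) = 4·0.854/(π·0.555²) = 3.530 m/s
h_f = f(L/D)V²/(2g) = 0.01410·(1660/0.555)·3.530²/(2·9.81) = 26.79 m
Δp = ρg·h_f = 817.0·9.81·26.79 = 214.7 kPa

Δp ≈ 215 kPa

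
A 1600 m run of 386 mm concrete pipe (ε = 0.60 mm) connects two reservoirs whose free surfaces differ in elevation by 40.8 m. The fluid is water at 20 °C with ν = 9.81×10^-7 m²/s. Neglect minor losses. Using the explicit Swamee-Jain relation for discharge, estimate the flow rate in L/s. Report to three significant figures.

Q ≈ 346 L/s

Swamee-Jain (Type II): Q = -0.965·√(gD⁵h_f/L)·ln[ε/(3.7D) + √(3.17ν²L/(gD³h_f))]
√(gD⁵h_f/L) = √(9.81·0.386⁵·40.8/1600) = 0.04630
ε/(3.7D) = 4.20×10^-4; √(3.17ν²L/(gD³h_f)) = 1.46×10^-5
Q = -0.965·0.04630·ln(4.347×10^-4) = 0.3459 m³/s
Check: V = 2.96 m/s, Re = 1.16×10^6, f = 0.02219, h_f = 41.0 m ≈ 40.8 m ✓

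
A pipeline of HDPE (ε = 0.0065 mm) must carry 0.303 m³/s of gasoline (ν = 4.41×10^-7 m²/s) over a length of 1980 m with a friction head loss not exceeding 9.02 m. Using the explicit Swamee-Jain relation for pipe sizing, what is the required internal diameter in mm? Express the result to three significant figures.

Swamee-Jain (Type III): D = 0.66·[ε^1.25·(LQ²/(gh_f))^4.75 + ν·Q^9.4·(L/(gh_f))^5.2]^0.04
LQ²/(gh_f) = 2.054; L/(gh_f) = 22.38
Term 1 = ε^1.25·(…)^4.75 = 1.00×10^-5; Term 2 = ν·Q^9.4·(…)^5.2 = 6.15×10^-5
D = 0.66·(1.00×10^-5 + 6.15×10^-5)^0.04 = 0.4505 m = 451 mm
Check: V = 1.90 m/s, Re = 1.94×10^6, f = 0.01093, h_f = 8.84 m ≈ 9.02 m ✓

D ≈ 451 mm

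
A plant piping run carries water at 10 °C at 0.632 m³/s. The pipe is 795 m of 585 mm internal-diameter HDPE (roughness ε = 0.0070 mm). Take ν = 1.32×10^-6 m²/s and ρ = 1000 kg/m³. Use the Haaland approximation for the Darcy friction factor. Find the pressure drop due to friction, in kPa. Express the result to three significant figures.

Δp ≈ 44.1 kPa

V = 4Q/(πD²) = 4·0.632/(π·0.585²) = 2.351 m/s
Re = VD/ν = 2.351·0.585/1.32×10^-6 = 1.04×10^6 → turbulent
ε/D = 0.0070/585 = 1.20×10^-5
Haaland: f = 0.01173
h_f = f(L/D)V²/(2g) = 0.01173·(795/0.585)·2.351²/(2·9.81) = 4.493 m
Δp = ρg·h_f = 1000·9.81·4.493 = 44.07 kPa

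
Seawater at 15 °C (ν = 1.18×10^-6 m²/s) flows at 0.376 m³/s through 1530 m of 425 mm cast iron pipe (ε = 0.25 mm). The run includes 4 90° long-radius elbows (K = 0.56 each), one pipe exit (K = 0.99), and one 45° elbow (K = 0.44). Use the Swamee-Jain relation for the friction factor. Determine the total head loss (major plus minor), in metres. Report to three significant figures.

V = 4Q/(πD²) = 2.650 m/s; V²/2g = 0.3580 m
Re = 9.55×10^5, ε/D = 5.88×10^-4 → f = 0.01789 (Swamee-Jain)
Major: h_f = f(L/D)·V²/2g = 0.01789·3600·0.3580 = 23.06 m
Minor: ΣK = 3.67; h_m = ΣK·V²/2g = 1.314 m
Total H_L = 23.06 + 1.314 = 24.38 m

H_L ≈ 24.4 m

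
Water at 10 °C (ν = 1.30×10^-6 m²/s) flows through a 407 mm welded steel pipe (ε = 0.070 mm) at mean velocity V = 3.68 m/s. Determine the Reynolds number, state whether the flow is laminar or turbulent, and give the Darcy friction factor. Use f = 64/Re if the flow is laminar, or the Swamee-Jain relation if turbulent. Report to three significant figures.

Re = VD/ν = 3.680·0.407/1.30×10^-6 = 1.15×10^6
Re > 4000 → turbulent; ε/D = 1.72×10^-4
Swamee-Jain: f = 0.01433

Re ≈ 1.15×10^6; turbulent; f ≈ 0.0143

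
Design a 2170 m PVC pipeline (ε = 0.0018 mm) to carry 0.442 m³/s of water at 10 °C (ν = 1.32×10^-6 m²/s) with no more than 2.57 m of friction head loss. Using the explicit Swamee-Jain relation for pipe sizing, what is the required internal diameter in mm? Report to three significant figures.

D ≈ 714 mm

Swamee-Jain (Type III): D = 0.66·[ε^1.25·(LQ²/(gh_f))^4.75 + ν·Q^9.4·(L/(gh_f))^5.2]^0.04
LQ²/(gh_f) = 16.82; L/(gh_f) = 86.07
Term 1 = ε^1.25·(…)^4.75 = 0.0438; Term 2 = ν·Q^9.4·(…)^5.2 = 7.06
D = 0.66·(0.0438 + 7.06)^0.04 = 0.7138 m = 714 mm
Check: V = 1.10 m/s, Re = 5.97×10^5, f = 0.01273, h_f = 2.41 m ≈ 2.57 m ✓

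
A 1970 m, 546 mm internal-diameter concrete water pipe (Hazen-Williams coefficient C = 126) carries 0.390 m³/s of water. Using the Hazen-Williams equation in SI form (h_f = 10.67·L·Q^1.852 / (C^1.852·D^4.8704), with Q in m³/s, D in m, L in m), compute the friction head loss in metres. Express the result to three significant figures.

h_f = 10.67·1970·0.390^1.852 / (126^1.852·0.546^4.8704) = 9.023 m

h_f ≈ 9.02 m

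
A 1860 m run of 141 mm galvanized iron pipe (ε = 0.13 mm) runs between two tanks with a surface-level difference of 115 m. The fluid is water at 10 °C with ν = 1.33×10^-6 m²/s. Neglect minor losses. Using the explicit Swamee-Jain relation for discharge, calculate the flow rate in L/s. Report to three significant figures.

Q ≈ 45.4 L/s

Swamee-Jain (Type II): Q = -0.965·√(gD⁵h_f/L)·ln[ε/(3.7D) + √(3.17ν²L/(gD³h_f))]
√(gD⁵h_f/L) = √(9.81·0.141⁵·115/1860) = 0.005814
ε/(3.7D) = 2.49×10^-4; √(3.17ν²L/(gD³h_f)) = 5.74×10^-5
Q = -0.965·0.005814·ln(3.066×10^-4) = 0.04539 m³/s
Check: V = 2.91 m/s, Re = 3.08×10^5, f = 0.02039, h_f = 116 m ≈ 115 m ✓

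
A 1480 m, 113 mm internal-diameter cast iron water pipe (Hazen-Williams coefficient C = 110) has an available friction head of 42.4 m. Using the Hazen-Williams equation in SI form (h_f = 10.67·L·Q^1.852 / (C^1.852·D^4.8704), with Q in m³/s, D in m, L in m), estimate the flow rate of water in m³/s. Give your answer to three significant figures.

Rearranging: Q = [h_f·C^1.852·D^4.8704 / (10.67·L)]^(1/1.852)
Q = [42.4·110^1.852·0.113^4.8704 / (10.67·1480)]^0.540 = 0.01455 m³/s

Q ≈ 0.0146 m³/s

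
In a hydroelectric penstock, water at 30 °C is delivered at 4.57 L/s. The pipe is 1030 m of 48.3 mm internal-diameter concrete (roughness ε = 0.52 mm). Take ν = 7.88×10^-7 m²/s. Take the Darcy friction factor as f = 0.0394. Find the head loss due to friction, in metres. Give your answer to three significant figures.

h_f ≈ 266 m

V = 4Q/(πD²) = 4·0.00457/(π·0.0483²) = 2.494 m/s
h_f = f(L/D)V²/(2g) = 0.03940·(1030/0.0483)·2.494²/(2·9.81) = 266.4 m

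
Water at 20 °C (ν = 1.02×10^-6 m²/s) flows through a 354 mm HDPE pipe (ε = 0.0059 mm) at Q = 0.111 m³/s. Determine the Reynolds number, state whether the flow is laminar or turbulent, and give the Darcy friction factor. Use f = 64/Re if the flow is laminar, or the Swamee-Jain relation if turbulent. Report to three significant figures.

V = 4Q/(πD²) = 1.128 m/s
Re = VD/ν = 1.128·0.354/1.02×10^-6 = 3.91×10^5
Re > 4000 → turbulent; ε/D = 1.67×10^-5
Swamee-Jain: f = 0.01391

Re ≈ 3.91×10^5; turbulent; f ≈ 0.0139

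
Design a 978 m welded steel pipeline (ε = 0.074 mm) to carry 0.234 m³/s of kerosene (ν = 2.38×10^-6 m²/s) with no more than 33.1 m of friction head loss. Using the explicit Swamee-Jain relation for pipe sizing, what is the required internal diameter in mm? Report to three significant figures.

Swamee-Jain (Type III): D = 0.66·[ε^1.25·(LQ²/(gh_f))^4.75 + ν·Q^9.4·(L/(gh_f))^5.2]^0.04
LQ²/(gh_f) = 0.1649; L/(gh_f) = 3.012
Term 1 = ε^1.25·(…)^4.75 = 1.31×10^-9; Term 2 = ν·Q^9.4·(…)^5.2 = 8.65×10^-10
D = 0.66·(1.31×10^-9 + 8.65×10^-10)^0.04 = 0.2972 m = 297 mm
Check: V = 3.37 m/s, Re = 4.21×10^5, f = 0.01617, h_f = 30.9 m ≈ 33.1 m ✓

D ≈ 297 mm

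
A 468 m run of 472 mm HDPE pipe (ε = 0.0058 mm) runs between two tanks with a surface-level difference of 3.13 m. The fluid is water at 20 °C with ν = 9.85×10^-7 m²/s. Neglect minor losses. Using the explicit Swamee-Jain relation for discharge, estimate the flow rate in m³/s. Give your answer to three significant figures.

Swamee-Jain (Type II): Q = -0.965·√(gD⁵h_f/L)·ln[ε/(3.7D) + √(3.17ν²L/(gD³h_f))]
√(gD⁵h_f/L) = √(9.81·0.472⁵·3.13/468) = 0.03920
ε/(3.7D) = 3.32×10^-6; √(3.17ν²L/(gD³h_f)) = 2.11×10^-5
Q = -0.965·0.03920·ln(2.444×10^-5) = 0.4018 m³/s
Check: V = 2.30 m/s, Re = 1.10×10^6, f = 0.01174, h_f = 3.13 m ≈ 3.13 m ✓

Q ≈ 0.402 m³/s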